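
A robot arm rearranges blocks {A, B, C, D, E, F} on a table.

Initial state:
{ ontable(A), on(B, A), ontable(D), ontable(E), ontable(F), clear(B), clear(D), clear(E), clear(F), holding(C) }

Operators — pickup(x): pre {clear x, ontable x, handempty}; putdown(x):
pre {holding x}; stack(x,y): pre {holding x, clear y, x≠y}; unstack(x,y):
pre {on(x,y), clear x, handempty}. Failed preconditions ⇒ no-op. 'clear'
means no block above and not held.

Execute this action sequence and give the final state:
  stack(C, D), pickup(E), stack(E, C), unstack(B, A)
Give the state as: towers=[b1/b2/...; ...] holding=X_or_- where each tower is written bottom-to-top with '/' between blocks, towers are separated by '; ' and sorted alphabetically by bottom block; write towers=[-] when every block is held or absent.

towers=[A; D/C/E; F] holding=B

step 1 (stack(C, D)): towers=[A/B; D/C; E; F] holding=-
step 2 (pickup(E)): towers=[A/B; D/C; F] holding=E
step 3 (stack(E, C)): towers=[A/B; D/C/E; F] holding=-
step 4 (unstack(B, A)): towers=[A; D/C/E; F] holding=B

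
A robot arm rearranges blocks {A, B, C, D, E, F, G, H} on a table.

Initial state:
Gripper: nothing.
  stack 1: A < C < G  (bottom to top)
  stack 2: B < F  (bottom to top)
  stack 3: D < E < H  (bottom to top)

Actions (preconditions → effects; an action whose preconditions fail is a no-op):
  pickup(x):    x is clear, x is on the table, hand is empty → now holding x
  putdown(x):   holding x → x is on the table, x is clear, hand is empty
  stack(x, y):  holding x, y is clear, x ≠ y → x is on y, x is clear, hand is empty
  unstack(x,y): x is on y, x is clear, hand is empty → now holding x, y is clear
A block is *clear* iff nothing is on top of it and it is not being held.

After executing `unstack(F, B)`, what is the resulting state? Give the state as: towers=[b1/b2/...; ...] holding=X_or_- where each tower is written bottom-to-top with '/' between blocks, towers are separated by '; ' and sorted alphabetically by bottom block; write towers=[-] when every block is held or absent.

towers=[A/C/G; B; D/E/H] holding=F

before: towers=[A/C/G; B/F; D/E/H] holding=-
pre[unstack(F, B)]: on(F,B) ✓, clear(F) ✓, handempty ✓
all met → apply unstack(F, B)
after:  towers=[A/C/G; B; D/E/H] holding=F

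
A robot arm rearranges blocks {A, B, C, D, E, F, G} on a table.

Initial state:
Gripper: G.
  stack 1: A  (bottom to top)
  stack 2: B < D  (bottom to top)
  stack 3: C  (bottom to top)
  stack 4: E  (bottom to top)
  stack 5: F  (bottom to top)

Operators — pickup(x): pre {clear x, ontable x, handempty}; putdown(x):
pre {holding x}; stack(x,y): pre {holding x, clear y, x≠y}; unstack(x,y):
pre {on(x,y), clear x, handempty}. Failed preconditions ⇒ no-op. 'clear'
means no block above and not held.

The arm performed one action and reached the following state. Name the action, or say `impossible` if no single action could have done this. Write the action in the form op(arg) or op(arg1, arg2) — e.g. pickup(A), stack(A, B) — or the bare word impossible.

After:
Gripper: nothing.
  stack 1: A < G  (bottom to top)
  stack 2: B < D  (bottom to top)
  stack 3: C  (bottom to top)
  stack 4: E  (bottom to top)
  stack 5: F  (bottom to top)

stack(G, A)

target: towers=[A/G; B/D; C; E; F] holding=-
        putdown(G) → towers=[A; B/D; C; E; F; G] holding=-
       stack(G, F) → towers=[A; B/D; C; E; F/G] holding=-
       stack(G, D) → towers=[A; B/D/G; C; E; F] holding=-
       stack(G, A) → towers=[A/G; B/D; C; E; F] holding=-  ← match
       stack(G, E) → towers=[A; B/D; C; E/G; F] holding=-
       stack(G, C) → towers=[A; B/D; C/G; E; F] holding=-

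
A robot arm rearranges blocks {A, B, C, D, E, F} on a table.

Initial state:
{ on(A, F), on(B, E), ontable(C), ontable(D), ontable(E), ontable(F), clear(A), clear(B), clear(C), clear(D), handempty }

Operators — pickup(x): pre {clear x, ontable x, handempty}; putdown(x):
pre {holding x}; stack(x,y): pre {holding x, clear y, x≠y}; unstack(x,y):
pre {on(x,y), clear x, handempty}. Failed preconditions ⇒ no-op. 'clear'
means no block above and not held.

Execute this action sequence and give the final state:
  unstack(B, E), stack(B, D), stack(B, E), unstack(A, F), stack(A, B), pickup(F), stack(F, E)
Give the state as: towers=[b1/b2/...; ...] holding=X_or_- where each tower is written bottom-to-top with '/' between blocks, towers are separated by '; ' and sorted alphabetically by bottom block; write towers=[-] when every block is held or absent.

step 1 (unstack(B, E)): towers=[C; D; E; F/A] holding=B
step 2 (stack(B, D)): towers=[C; D/B; E; F/A] holding=-
step 3 (stack(B, E)) [no-op]: towers=[C; D/B; E; F/A] holding=-
step 4 (unstack(A, F)): towers=[C; D/B; E; F] holding=A
step 5 (stack(A, B)): towers=[C; D/B/A; E; F] holding=-
step 6 (pickup(F)): towers=[C; D/B/A; E] holding=F
step 7 (stack(F, E)): towers=[C; D/B/A; E/F] holding=-

towers=[C; D/B/A; E/F] holding=-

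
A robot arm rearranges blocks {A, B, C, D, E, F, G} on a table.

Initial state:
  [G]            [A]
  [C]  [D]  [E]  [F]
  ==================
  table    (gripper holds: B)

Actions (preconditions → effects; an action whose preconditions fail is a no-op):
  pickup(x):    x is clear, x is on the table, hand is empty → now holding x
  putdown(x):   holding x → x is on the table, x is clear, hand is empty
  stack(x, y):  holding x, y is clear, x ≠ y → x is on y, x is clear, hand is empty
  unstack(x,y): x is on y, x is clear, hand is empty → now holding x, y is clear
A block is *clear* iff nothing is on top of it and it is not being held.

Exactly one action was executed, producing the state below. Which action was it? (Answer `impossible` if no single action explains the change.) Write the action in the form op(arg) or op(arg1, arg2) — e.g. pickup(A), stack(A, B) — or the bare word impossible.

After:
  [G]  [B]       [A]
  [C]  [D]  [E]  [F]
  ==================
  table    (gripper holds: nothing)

stack(B, D)

target: towers=[C/G; D/B; E; F/A] holding=-
        putdown(B) → towers=[B; C/G; D; E; F/A] holding=-
       stack(B, G) → towers=[C/G/B; D; E; F/A] holding=-
       stack(B, D) → towers=[C/G; D/B; E; F/A] holding=-  ← match
       stack(B, A) → towers=[C/G; D; E; F/A/B] holding=-
       stack(B, E) → towers=[C/G; D; E/B; F/A] holding=-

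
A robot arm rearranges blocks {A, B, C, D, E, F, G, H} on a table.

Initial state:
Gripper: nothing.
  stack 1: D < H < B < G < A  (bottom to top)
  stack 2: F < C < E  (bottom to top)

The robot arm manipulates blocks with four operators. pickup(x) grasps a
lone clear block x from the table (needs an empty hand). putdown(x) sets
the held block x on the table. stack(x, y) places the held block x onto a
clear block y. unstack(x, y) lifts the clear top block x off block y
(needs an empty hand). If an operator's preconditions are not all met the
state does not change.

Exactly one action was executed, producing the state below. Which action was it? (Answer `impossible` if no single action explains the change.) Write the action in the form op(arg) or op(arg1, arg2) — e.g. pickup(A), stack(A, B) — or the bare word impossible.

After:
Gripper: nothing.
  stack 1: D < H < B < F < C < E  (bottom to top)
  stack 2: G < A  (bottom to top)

target: towers=[D/H/B/F/C/E; G/A] holding=-
     unstack(A, G) → towers=[D/H/B/G; F/C/E] holding=A
     unstack(E, C) → towers=[D/H/B/G/A; F/C] holding=E
none of the 2 applicable actions match → impossible

impossible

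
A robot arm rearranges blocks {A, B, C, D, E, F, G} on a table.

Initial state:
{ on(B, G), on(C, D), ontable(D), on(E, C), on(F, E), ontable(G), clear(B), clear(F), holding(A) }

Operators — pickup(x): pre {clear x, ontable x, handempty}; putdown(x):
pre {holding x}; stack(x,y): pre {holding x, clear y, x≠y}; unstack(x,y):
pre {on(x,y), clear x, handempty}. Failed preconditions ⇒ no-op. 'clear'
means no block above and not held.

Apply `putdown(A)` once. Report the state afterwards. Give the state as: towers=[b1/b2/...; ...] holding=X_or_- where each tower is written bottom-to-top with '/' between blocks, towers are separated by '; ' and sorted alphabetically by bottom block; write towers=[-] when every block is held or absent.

towers=[A; D/C/E/F; G/B] holding=-

before: towers=[D/C/E/F; G/B] holding=A
pre[putdown(A)]: holding(A) ok
all met → apply putdown(A)
after:  towers=[A; D/C/E/F; G/B] holding=-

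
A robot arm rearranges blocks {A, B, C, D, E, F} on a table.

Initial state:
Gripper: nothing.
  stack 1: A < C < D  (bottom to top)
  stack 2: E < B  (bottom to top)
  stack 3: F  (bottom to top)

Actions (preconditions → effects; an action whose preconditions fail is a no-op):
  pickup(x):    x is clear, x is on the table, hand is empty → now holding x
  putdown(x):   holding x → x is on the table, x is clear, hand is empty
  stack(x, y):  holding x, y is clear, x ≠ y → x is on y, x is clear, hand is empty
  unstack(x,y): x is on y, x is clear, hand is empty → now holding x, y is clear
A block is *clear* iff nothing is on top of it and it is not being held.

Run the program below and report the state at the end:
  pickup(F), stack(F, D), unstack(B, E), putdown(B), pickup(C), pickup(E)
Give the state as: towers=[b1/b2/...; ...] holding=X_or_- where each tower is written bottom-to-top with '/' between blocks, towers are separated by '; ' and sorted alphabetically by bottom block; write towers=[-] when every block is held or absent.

towers=[A/C/D/F; B] holding=E

step 1 (pickup(F)): towers=[A/C/D; E/B] holding=F
step 2 (stack(F, D)): towers=[A/C/D/F; E/B] holding=-
step 3 (unstack(B, E)): towers=[A/C/D/F; E] holding=B
step 4 (putdown(B)): towers=[A/C/D/F; B; E] holding=-
step 5 (pickup(C)) [no-op]: towers=[A/C/D/F; B; E] holding=-
step 6 (pickup(E)): towers=[A/C/D/F; B] holding=E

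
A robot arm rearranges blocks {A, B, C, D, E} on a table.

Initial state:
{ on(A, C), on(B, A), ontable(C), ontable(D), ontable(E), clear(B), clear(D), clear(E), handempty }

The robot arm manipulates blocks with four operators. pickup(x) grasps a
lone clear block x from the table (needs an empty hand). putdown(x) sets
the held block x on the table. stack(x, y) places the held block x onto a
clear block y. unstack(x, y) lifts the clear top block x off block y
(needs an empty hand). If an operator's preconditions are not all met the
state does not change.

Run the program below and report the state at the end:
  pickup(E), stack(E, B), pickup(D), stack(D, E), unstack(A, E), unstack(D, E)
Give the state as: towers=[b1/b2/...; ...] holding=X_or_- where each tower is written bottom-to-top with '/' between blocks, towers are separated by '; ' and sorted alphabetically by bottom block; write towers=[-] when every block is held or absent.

towers=[C/A/B/E] holding=D

step 1 (pickup(E)): towers=[C/A/B; D] holding=E
step 2 (stack(E, B)): towers=[C/A/B/E; D] holding=-
step 3 (pickup(D)): towers=[C/A/B/E] holding=D
step 4 (stack(D, E)): towers=[C/A/B/E/D] holding=-
step 5 (unstack(A, E)) [no-op]: towers=[C/A/B/E/D] holding=-
step 6 (unstack(D, E)): towers=[C/A/B/E] holding=D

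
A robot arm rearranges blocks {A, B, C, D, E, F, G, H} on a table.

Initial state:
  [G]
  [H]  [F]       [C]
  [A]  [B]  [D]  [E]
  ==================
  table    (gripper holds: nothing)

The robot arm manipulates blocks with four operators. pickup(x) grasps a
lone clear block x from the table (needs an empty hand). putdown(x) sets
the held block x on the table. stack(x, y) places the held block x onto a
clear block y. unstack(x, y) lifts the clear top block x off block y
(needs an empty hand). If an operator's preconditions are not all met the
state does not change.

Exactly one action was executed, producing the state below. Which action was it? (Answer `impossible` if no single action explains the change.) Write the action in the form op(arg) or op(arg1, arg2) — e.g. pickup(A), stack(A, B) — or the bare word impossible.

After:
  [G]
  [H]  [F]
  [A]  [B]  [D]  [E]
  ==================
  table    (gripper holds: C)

unstack(C, E)

target: towers=[A/H/G; B/F; D; E] holding=C
     unstack(G, H) → towers=[A/H; B/F; D; E/C] holding=G
     unstack(F, B) → towers=[A/H/G; B; D; E/C] holding=F
         pickup(D) → towers=[A/H/G; B/F; E/C] holding=D
     unstack(C, E) → towers=[A/H/G; B/F; D; E] holding=C  ← match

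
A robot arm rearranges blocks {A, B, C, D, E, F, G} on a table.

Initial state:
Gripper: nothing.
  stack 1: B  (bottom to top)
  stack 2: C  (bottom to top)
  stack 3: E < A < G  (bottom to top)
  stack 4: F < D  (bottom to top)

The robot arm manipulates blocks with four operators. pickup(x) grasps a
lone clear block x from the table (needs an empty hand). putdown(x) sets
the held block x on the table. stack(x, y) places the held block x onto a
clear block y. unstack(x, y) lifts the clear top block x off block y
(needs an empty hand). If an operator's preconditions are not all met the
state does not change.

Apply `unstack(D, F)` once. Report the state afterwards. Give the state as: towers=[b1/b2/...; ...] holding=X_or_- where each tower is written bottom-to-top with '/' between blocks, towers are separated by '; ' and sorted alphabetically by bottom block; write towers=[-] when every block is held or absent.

before: towers=[B; C; E/A/G; F/D] holding=-
pre[unstack(D, F)]: on(D,F) ok, clear(D) ok, handempty ok
all met → apply unstack(D, F)
after:  towers=[B; C; E/A/G; F] holding=D

towers=[B; C; E/A/G; F] holding=D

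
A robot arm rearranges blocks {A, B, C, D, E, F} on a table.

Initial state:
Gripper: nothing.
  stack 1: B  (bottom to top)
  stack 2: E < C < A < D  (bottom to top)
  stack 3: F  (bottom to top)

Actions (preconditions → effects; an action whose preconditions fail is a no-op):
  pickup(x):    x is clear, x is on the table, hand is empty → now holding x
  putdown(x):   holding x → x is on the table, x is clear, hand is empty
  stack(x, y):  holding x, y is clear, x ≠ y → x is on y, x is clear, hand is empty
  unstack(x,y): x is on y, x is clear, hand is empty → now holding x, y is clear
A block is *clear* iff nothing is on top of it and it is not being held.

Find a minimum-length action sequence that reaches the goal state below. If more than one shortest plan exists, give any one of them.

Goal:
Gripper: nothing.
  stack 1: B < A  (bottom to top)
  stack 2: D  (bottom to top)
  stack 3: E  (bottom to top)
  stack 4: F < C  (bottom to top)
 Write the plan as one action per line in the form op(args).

step 1 (unstack(D, A)): towers=[B; E/C/A; F] holding=D
step 2 (putdown(D)): towers=[B; D; E/C/A; F] holding=-
step 3 (unstack(A, C)): towers=[B; D; E/C; F] holding=A
step 4 (stack(A, B)): towers=[B/A; D; E/C; F] holding=-
step 5 (unstack(C, E)): towers=[B/A; D; E; F] holding=C
step 6 (stack(C, F)): towers=[B/A; D; E; F/C] holding=-
goal check: towers=[B/A; D; E; F/C] holding=- — reached (length 6, optimal by BFS)

unstack(D, A)
putdown(D)
unstack(A, C)
stack(A, B)
unstack(C, E)
stack(C, F)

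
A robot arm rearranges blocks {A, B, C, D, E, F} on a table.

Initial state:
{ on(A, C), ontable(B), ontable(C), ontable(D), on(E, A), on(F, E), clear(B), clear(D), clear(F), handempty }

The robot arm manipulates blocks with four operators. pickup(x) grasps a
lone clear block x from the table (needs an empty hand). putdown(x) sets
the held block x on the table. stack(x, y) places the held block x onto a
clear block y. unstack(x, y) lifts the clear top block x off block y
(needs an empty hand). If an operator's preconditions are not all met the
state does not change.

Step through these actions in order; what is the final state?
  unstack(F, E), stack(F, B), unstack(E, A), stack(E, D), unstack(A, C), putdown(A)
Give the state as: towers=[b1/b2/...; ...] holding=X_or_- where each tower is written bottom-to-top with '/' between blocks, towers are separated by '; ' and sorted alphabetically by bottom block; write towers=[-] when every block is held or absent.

towers=[A; B/F; C; D/E] holding=-

step 1 (unstack(F, E)): towers=[B; C/A/E; D] holding=F
step 2 (stack(F, B)): towers=[B/F; C/A/E; D] holding=-
step 3 (unstack(E, A)): towers=[B/F; C/A; D] holding=E
step 4 (stack(E, D)): towers=[B/F; C/A; D/E] holding=-
step 5 (unstack(A, C)): towers=[B/F; C; D/E] holding=A
step 6 (putdown(A)): towers=[A; B/F; C; D/E] holding=-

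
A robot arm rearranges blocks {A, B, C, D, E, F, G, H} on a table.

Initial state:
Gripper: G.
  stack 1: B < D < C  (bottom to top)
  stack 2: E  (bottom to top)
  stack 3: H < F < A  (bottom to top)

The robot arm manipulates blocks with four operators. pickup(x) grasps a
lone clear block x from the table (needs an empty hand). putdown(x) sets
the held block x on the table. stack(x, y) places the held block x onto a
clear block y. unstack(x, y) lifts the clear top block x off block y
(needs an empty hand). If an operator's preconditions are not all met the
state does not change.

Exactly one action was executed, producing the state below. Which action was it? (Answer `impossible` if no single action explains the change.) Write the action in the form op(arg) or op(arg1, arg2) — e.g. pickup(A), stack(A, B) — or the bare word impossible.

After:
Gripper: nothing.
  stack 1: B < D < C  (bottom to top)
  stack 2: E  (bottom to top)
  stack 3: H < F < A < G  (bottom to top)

target: towers=[B/D/C; E; H/F/A/G] holding=-
        putdown(G) → towers=[B/D/C; E; G; H/F/A] holding=-
       stack(G, A) → towers=[B/D/C; E; H/F/A/G] holding=-  ← match
       stack(G, E) → towers=[B/D/C; E/G; H/F/A] holding=-
       stack(G, C) → towers=[B/D/C/G; E; H/F/A] holding=-

stack(G, A)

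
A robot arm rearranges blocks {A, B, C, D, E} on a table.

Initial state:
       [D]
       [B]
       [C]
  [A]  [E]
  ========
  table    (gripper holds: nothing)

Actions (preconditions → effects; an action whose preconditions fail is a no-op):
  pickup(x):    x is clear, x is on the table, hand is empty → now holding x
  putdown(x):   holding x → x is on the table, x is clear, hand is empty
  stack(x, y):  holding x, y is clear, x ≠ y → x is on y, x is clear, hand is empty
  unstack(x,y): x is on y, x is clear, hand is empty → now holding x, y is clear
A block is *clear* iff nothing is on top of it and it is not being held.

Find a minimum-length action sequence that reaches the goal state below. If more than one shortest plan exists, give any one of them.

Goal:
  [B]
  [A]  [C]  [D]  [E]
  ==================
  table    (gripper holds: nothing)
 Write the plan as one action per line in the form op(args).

step 1 (unstack(D, B)): towers=[A; E/C/B] holding=D
step 2 (putdown(D)): towers=[A; D; E/C/B] holding=-
step 3 (unstack(B, C)): towers=[A; D; E/C] holding=B
step 4 (stack(B, A)): towers=[A/B; D; E/C] holding=-
step 5 (unstack(C, E)): towers=[A/B; D; E] holding=C
step 6 (putdown(C)): towers=[A/B; C; D; E] holding=-
goal check: towers=[A/B; C; D; E] holding=- — reached (length 6, optimal by BFS)

unstack(D, B)
putdown(D)
unstack(B, C)
stack(B, A)
unstack(C, E)
putdown(C)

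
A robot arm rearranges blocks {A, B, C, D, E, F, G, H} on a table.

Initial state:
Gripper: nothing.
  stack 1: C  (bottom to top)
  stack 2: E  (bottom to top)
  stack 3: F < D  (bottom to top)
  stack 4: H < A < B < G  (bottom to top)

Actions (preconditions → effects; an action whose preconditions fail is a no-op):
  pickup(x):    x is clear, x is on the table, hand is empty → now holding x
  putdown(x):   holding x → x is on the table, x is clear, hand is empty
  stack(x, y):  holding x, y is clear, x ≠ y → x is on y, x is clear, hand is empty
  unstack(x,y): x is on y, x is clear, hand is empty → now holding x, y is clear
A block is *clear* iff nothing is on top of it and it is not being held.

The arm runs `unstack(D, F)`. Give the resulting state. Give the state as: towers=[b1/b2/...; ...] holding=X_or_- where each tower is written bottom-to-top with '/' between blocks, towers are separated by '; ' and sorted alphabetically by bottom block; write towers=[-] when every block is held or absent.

towers=[C; E; F; H/A/B/G] holding=D

before: towers=[C; E; F/D; H/A/B/G] holding=-
pre[unstack(D, F)]: on(D,F) ok, clear(D) ok, handempty ok
all met → apply unstack(D, F)
after:  towers=[C; E; F; H/A/B/G] holding=D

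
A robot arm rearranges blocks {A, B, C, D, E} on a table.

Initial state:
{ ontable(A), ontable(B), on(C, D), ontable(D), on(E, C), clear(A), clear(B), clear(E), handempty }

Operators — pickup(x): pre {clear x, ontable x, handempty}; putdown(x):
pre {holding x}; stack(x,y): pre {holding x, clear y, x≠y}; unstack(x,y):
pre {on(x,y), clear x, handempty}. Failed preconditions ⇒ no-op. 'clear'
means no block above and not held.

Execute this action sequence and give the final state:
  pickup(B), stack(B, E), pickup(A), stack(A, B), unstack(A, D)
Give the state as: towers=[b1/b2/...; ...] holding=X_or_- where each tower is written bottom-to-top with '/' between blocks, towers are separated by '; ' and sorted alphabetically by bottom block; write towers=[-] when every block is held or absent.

towers=[D/C/E/B/A] holding=-

step 1 (pickup(B)): towers=[A; D/C/E] holding=B
step 2 (stack(B, E)): towers=[A; D/C/E/B] holding=-
step 3 (pickup(A)): towers=[D/C/E/B] holding=A
step 4 (stack(A, B)): towers=[D/C/E/B/A] holding=-
step 5 (unstack(A, D)) [no-op]: towers=[D/C/E/B/A] holding=-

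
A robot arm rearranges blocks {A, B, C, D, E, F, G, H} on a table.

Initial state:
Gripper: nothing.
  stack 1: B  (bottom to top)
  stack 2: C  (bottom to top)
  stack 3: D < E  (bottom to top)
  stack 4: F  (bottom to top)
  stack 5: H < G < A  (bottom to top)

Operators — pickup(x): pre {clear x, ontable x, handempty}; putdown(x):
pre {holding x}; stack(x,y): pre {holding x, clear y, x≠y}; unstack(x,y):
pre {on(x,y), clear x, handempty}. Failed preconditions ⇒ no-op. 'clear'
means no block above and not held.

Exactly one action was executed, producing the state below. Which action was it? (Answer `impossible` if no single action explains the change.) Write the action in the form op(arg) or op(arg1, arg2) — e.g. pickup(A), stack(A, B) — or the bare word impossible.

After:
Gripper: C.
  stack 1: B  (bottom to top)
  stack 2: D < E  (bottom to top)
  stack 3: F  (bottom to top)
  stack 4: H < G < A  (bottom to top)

target: towers=[B; D/E; F; H/G/A] holding=C
     unstack(A, G) → towers=[B; C; D/E; F; H/G] holding=A
     unstack(E, D) → towers=[B; C; D; F; H/G/A] holding=E
         pickup(B) → towers=[C; D/E; F; H/G/A] holding=B
         pickup(F) → towers=[B; C; D/E; H/G/A] holding=F
         pickup(C) → towers=[B; D/E; F; H/G/A] holding=C  ← match

pickup(C)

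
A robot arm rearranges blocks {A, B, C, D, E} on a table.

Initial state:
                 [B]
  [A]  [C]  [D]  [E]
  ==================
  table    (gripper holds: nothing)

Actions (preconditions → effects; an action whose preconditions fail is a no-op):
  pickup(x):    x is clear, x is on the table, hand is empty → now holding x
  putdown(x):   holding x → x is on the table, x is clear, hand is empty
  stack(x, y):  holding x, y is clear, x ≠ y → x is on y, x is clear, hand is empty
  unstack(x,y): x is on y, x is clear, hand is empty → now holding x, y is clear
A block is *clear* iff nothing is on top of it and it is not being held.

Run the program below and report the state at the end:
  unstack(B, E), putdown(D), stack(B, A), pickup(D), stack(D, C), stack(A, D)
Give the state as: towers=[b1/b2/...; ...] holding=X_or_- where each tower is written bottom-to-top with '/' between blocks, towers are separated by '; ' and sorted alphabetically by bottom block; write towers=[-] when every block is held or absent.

step 1 (unstack(B, E)): towers=[A; C; D; E] holding=B
step 2 (putdown(D)) [no-op]: towers=[A; C; D; E] holding=B
step 3 (stack(B, A)): towers=[A/B; C; D; E] holding=-
step 4 (pickup(D)): towers=[A/B; C; E] holding=D
step 5 (stack(D, C)): towers=[A/B; C/D; E] holding=-
step 6 (stack(A, D)) [no-op]: towers=[A/B; C/D; E] holding=-

towers=[A/B; C/D; E] holding=-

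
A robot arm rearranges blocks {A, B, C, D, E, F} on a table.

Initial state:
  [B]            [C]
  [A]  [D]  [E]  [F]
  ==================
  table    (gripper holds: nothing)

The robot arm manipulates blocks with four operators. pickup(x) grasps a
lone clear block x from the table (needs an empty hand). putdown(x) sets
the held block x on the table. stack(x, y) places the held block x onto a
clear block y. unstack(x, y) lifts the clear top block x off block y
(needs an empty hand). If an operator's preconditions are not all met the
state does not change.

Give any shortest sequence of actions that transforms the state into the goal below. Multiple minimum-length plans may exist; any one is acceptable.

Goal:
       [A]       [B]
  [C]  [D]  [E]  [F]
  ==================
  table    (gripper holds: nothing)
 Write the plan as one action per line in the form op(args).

unstack(C, F)
putdown(C)
unstack(B, A)
stack(B, F)
pickup(A)
stack(A, D)

step 1 (unstack(C, F)): towers=[A/B; D; E; F] holding=C
step 2 (putdown(C)): towers=[A/B; C; D; E; F] holding=-
step 3 (unstack(B, A)): towers=[A; C; D; E; F] holding=B
step 4 (stack(B, F)): towers=[A; C; D; E; F/B] holding=-
step 5 (pickup(A)): towers=[C; D; E; F/B] holding=A
step 6 (stack(A, D)): towers=[C; D/A; E; F/B] holding=-
goal check: towers=[C; D/A; E; F/B] holding=- — reached (length 6, optimal by BFS)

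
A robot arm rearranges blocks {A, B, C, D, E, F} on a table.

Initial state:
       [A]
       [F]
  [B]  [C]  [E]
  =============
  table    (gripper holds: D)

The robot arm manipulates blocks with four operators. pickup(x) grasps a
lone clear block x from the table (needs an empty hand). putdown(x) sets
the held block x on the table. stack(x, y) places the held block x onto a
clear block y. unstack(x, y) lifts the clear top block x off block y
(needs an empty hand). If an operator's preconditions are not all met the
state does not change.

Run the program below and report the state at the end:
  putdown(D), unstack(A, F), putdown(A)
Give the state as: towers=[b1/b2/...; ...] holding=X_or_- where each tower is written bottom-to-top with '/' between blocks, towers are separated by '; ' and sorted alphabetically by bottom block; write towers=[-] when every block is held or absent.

towers=[A; B; C/F; D; E] holding=-

step 1 (putdown(D)): towers=[B; C/F/A; D; E] holding=-
step 2 (unstack(A, F)): towers=[B; C/F; D; E] holding=A
step 3 (putdown(A)): towers=[A; B; C/F; D; E] holding=-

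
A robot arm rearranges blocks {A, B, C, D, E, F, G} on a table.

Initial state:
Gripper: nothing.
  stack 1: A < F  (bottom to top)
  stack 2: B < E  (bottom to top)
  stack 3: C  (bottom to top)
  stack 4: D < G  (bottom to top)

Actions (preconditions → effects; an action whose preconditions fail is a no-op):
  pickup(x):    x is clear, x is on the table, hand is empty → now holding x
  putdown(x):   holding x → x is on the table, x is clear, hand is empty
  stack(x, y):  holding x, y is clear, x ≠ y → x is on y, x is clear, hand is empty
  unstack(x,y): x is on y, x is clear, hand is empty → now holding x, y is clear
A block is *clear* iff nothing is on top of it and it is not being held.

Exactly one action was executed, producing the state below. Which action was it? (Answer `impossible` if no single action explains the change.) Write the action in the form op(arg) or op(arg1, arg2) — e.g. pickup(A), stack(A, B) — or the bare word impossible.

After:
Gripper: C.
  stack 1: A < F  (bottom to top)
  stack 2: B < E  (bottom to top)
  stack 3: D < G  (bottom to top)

pickup(C)

target: towers=[A/F; B/E; D/G] holding=C
     unstack(F, A) → towers=[A; B/E; C; D/G] holding=F
     unstack(G, D) → towers=[A/F; B/E; C; D] holding=G
     unstack(E, B) → towers=[A/F; B; C; D/G] holding=E
         pickup(C) → towers=[A/F; B/E; D/G] holding=C  ← match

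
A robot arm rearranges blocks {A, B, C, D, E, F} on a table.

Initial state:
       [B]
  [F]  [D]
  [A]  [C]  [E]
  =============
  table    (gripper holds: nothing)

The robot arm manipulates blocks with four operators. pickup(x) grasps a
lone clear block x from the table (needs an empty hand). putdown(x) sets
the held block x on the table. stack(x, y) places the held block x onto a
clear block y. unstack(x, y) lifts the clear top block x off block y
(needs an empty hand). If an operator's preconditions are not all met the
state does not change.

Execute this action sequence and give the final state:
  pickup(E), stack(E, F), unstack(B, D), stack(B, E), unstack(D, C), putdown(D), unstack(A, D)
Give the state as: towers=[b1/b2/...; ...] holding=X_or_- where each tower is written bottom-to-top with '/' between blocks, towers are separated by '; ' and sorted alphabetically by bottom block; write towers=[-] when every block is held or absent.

towers=[A/F/E/B; C; D] holding=-

step 1 (pickup(E)): towers=[A/F; C/D/B] holding=E
step 2 (stack(E, F)): towers=[A/F/E; C/D/B] holding=-
step 3 (unstack(B, D)): towers=[A/F/E; C/D] holding=B
step 4 (stack(B, E)): towers=[A/F/E/B; C/D] holding=-
step 5 (unstack(D, C)): towers=[A/F/E/B; C] holding=D
step 6 (putdown(D)): towers=[A/F/E/B; C; D] holding=-
step 7 (unstack(A, D)) [no-op]: towers=[A/F/E/B; C; D] holding=-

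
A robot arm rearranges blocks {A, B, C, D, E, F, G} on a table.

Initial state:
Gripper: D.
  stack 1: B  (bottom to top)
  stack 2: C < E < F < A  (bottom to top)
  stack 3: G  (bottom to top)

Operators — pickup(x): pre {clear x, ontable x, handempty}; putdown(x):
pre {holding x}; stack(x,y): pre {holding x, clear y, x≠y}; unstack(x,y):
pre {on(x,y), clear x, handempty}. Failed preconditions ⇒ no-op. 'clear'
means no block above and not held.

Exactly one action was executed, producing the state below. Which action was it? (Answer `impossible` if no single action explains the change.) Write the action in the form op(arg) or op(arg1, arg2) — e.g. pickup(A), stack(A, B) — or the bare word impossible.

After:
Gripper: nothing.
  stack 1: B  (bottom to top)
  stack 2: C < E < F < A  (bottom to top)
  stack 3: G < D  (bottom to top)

target: towers=[B; C/E/F/A; G/D] holding=-
        putdown(D) → towers=[B; C/E/F/A; D; G] holding=-
       stack(D, B) → towers=[B/D; C/E/F/A; G] holding=-
       stack(D, G) → towers=[B; C/E/F/A; G/D] holding=-  ← match
       stack(D, A) → towers=[B; C/E/F/A/D; G] holding=-

stack(D, G)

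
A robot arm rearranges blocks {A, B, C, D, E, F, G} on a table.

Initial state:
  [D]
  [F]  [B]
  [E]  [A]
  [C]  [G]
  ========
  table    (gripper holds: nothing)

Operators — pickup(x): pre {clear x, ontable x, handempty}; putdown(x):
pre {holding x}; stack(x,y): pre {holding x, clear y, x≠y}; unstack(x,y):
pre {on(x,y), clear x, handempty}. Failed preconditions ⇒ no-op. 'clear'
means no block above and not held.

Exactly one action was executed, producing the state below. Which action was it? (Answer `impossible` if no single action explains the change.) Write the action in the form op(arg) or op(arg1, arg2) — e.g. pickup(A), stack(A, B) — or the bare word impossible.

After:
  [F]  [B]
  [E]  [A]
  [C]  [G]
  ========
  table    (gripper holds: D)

target: towers=[C/E/F; G/A/B] holding=D
     unstack(B, A) → towers=[C/E/F/D; G/A] holding=B
     unstack(D, F) → towers=[C/E/F; G/A/B] holding=D  ← match

unstack(D, F)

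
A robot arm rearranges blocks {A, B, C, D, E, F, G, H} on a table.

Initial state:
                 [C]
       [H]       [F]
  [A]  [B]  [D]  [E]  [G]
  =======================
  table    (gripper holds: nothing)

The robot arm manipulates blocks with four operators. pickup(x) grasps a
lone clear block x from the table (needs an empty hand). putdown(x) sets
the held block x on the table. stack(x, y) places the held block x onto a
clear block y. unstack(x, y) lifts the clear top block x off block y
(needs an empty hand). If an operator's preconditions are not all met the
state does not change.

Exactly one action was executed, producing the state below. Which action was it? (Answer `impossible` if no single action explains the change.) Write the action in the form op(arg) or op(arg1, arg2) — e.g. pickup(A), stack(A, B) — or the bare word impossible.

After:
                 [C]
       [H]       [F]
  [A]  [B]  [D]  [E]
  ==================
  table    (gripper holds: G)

target: towers=[A; B/H; D; E/F/C] holding=G
         pickup(G) → towers=[A; B/H; D; E/F/C] holding=G  ← match
         pickup(A) → towers=[B/H; D; E/F/C; G] holding=A
     unstack(H, B) → towers=[A; B; D; E/F/C; G] holding=H
         pickup(D) → towers=[A; B/H; E/F/C; G] holding=D
     unstack(C, F) → towers=[A; B/H; D; E/F; G] holding=C

pickup(G)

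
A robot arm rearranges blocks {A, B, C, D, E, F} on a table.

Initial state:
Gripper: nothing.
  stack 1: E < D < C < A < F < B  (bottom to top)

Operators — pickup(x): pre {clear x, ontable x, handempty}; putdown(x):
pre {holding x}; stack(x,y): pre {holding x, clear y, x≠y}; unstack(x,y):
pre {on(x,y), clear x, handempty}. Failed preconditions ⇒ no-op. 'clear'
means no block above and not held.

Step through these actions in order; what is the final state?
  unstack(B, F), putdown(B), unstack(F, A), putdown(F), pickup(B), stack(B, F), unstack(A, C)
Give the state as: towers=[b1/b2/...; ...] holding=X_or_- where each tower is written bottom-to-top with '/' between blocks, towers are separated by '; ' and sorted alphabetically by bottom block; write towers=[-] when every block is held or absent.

step 1 (unstack(B, F)): towers=[E/D/C/A/F] holding=B
step 2 (putdown(B)): towers=[B; E/D/C/A/F] holding=-
step 3 (unstack(F, A)): towers=[B; E/D/C/A] holding=F
step 4 (putdown(F)): towers=[B; E/D/C/A; F] holding=-
step 5 (pickup(B)): towers=[E/D/C/A; F] holding=B
step 6 (stack(B, F)): towers=[E/D/C/A; F/B] holding=-
step 7 (unstack(A, C)): towers=[E/D/C; F/B] holding=A

towers=[E/D/C; F/B] holding=A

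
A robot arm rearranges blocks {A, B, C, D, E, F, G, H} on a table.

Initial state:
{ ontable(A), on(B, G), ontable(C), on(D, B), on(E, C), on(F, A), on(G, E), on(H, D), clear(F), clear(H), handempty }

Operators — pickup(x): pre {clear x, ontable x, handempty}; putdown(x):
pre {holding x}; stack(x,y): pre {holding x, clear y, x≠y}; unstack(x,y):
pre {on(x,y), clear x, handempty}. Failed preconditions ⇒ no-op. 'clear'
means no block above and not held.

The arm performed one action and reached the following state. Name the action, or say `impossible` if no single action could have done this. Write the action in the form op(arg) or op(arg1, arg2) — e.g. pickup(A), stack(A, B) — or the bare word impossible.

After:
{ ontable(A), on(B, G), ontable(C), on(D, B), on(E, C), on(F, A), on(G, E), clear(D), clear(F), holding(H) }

target: towers=[A/F; C/E/G/B/D] holding=H
     unstack(H, D) → towers=[A/F; C/E/G/B/D] holding=H  ← match
     unstack(F, A) → towers=[A; C/E/G/B/D/H] holding=F

unstack(H, D)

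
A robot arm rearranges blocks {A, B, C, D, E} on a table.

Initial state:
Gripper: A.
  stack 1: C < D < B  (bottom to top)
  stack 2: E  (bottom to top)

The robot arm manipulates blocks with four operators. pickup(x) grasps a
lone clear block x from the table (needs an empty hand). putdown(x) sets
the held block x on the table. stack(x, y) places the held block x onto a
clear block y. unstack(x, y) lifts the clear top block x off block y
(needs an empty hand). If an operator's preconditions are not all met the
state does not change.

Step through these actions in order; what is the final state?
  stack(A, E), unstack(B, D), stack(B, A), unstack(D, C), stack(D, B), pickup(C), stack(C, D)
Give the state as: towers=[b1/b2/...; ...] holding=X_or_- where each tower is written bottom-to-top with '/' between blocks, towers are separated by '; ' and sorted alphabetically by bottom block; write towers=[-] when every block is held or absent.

step 1 (stack(A, E)): towers=[C/D/B; E/A] holding=-
step 2 (unstack(B, D)): towers=[C/D; E/A] holding=B
step 3 (stack(B, A)): towers=[C/D; E/A/B] holding=-
step 4 (unstack(D, C)): towers=[C; E/A/B] holding=D
step 5 (stack(D, B)): towers=[C; E/A/B/D] holding=-
step 6 (pickup(C)): towers=[E/A/B/D] holding=C
step 7 (stack(C, D)): towers=[E/A/B/D/C] holding=-

towers=[E/A/B/D/C] holding=-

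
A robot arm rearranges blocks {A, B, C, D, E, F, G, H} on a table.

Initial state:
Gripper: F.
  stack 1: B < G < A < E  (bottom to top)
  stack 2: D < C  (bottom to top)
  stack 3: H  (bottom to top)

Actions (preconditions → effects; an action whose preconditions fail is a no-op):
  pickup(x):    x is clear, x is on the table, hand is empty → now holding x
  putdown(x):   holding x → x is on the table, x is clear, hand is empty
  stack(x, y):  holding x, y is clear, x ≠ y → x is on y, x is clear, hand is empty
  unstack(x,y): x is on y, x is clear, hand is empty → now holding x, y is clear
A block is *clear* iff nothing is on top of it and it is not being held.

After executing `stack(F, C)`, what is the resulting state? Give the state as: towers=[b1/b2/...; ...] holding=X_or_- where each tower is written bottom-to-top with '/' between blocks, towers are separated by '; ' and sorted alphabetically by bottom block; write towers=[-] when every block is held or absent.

before: towers=[B/G/A/E; D/C; H] holding=F
pre[stack(F, C)]: holding(F) ✓, clear(C) ✓, F≠C ✓
all met → apply stack(F, C)
after:  towers=[B/G/A/E; D/C/F; H] holding=-

towers=[B/G/A/E; D/C/F; H] holding=-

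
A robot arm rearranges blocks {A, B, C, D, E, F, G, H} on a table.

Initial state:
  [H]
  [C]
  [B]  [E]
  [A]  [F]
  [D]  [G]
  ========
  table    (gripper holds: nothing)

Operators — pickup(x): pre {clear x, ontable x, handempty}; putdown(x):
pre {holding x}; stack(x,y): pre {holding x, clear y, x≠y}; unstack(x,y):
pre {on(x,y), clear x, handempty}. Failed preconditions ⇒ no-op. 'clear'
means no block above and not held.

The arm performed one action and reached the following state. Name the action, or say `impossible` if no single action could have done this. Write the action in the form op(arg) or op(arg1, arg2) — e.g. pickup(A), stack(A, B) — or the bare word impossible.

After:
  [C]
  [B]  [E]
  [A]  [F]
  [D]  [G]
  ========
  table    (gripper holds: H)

unstack(H, C)

target: towers=[D/A/B/C; G/F/E] holding=H
     unstack(E, F) → towers=[D/A/B/C/H; G/F] holding=E
     unstack(H, C) → towers=[D/A/B/C; G/F/E] holding=H  ← match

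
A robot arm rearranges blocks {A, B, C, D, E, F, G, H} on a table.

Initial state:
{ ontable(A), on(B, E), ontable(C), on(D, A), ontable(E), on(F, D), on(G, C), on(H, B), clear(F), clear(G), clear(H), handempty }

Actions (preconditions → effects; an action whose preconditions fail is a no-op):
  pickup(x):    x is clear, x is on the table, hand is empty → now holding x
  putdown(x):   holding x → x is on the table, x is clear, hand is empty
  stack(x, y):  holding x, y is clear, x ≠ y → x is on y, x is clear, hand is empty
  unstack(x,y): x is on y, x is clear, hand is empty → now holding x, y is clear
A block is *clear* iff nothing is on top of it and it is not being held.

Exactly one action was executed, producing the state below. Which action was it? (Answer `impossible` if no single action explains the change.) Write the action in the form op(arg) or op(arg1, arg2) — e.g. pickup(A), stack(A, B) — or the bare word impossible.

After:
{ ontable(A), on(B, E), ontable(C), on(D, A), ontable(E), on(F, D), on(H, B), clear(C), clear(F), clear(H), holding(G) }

unstack(G, C)

target: towers=[A/D/F; C; E/B/H] holding=G
     unstack(G, C) → towers=[A/D/F; C; E/B/H] holding=G  ← match
     unstack(H, B) → towers=[A/D/F; C/G; E/B] holding=H
     unstack(F, D) → towers=[A/D; C/G; E/B/H] holding=F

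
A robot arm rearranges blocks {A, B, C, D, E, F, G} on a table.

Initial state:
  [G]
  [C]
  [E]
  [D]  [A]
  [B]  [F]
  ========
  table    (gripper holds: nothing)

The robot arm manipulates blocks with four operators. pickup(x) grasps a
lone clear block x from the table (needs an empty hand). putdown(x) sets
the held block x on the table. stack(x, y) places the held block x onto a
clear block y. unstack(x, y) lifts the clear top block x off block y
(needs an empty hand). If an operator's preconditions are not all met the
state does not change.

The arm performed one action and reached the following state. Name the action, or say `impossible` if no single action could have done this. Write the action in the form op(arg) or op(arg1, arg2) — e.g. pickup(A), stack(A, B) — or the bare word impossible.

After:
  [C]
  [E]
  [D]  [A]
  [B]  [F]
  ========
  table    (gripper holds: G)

target: towers=[B/D/E/C; F/A] holding=G
     unstack(G, C) → towers=[B/D/E/C; F/A] holding=G  ← match
     unstack(A, F) → towers=[B/D/E/C/G; F] holding=A

unstack(G, C)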